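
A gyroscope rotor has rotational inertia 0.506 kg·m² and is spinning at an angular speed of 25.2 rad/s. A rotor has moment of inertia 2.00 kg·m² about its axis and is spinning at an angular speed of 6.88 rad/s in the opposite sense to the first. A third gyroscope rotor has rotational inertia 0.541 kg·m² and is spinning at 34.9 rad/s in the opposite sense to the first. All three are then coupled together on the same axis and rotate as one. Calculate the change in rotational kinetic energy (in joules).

The coupling torques are internal; angular momentum about the shared axis is conserved.
Taking A's sense as positive: L = (0.5060)(25.2) − (2.000)(6.88) − (0.5410)(34.9) = -19.89 kg·m²·rad/s.
Combined I = 0.5060 + 2.000 + 0.5410 = 3.047 kg·m².
ω_f = L / I = -19.89 / 3.047 = -6.528 rad/s.
KE_i = ½ΣIω² = 537.5 J; KE_f = ½(3.047)(6.528)² = 64.92 J.

ΔKE ≈ -473 J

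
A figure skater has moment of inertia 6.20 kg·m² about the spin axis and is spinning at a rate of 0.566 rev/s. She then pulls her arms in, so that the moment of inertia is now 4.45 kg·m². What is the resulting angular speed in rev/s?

ω₂ ≈ 0.789 rev/s

With no external torque about the axis, L is conserved: I₁ω₁ = I₂ω₂.
ω₂ = I₁ω₁ / I₂ = (6.200)(0.566 rev/s) / (4.450) = 0.7886 rev/s.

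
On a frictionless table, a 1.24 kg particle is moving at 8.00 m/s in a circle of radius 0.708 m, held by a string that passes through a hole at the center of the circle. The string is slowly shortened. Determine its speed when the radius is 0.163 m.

The only horizontal force on the mass is along the cord (radial), so it exerts no torque about the hole and angular momentum m v r is conserved.
v₂ = v₁ r₁ / r₂ = (8.00)(0.708) / (0.163) = 34.75 m/s.

v₂ ≈ 34.7 m/s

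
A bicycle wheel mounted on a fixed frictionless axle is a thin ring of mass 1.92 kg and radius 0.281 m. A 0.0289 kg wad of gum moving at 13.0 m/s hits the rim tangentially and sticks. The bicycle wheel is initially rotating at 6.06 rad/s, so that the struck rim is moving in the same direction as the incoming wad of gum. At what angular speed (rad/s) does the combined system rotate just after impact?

About the axle the impulsive forces during the collision are internal, so angular momentum about that axis is conserved.
I_p = (1.92)(0.281)² = 0.1516 kg·m². Taking the sense of the wad of gum's angular momentum as positive, L_{wad} = m v R = (0.0289)(13.0)(0.281) = 0.1056 kg·m²/s.
L_i = +I_p ω_p + m v R = +(0.1516)(6.06) + 0.1056 = 1.024 kg·m²/s.
After sticking, I_f = I_p + m R² = 0.1516 + (0.0289)(0.281)² = 0.1539 kg·m².
ω_f = L_i / I_f = 1.024 / 0.1539 = 6.656 rad/s.

|ω_f| ≈ 6.66 rad/s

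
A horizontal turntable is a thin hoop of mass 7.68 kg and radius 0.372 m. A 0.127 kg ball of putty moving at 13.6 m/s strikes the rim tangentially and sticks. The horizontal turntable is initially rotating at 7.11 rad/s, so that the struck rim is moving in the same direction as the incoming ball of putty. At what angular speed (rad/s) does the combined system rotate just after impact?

|ω_f| ≈ 7.59 rad/s

About the axle the impulsive forces during the collision are internal, so angular momentum about that axis is conserved.
I_p = (7.68)(0.372)² = 1.063 kg·m². Taking the sense of the ball of putty's angular momentum as positive, L_{ball} = m v R = (0.127)(13.6)(0.372) = 0.6425 kg·m²/s.
L_i = +I_p ω_p + m v R = +(1.063)(7.11) + 0.6425 = 8.199 kg·m²/s.
After sticking, I_f = I_p + m R² = 1.063 + (0.127)(0.372)² = 1.080 kg·m².
ω_f = L_i / I_f = 8.199 / 1.080 = 7.589 rad/s.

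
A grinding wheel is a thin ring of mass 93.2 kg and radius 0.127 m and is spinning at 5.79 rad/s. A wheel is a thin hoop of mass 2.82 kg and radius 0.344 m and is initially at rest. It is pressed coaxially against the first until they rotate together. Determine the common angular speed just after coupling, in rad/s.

No external torque acts about the common axis, so total angular momentum is conserved.
Moments of inertia: I_A = (93.2)(0.127)² = 1.503 kg·m²; I_B = (2.82)(0.344)² = 0.3337 kg·m².
Taking A's sense as positive: L = (1.503)(5.79) = 8.704 kg·m²·rad/s.
Combined I = 1.503 + 0.3337 = 1.837 kg·m².
ω_f = L / I = 8.704 / 1.837 = 4.738 rad/s.

|ω_f| ≈ 4.74 rad/s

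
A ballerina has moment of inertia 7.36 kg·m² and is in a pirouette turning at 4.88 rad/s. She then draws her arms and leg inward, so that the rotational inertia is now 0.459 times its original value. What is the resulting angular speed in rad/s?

With no external torque about the axis, L is conserved: I₁ω₁ = I₂ω₂.
I₂ = 0.459 × 7.36 = 3.378 kg·m².
ω₂ = I₁ω₁ / I₂ = (7.360)(4.88 rad/s) / (3.378) = 10.63 rad/s.

ω₂ ≈ 10.6 rad/s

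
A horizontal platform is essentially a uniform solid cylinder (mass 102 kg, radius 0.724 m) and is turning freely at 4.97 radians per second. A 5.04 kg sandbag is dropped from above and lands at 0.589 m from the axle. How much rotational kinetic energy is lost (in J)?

energy lost ≈ 20.3 J

The added mass arrives with no angular momentum about the axle, and any external torque about the axle is negligible, so the system's angular momentum is conserved.
I_p = ½(102)(0.724)² = 26.73 kg·m².
Added inertia Σmr² = (5.04)(0.589)² = 1.748 kg·m²; I_f = 26.73 + 1.748 = 28.48 kg·m².
ω_f = I_p ω_i / I_f = (26.73)(4.97) / 28.48 = 4.665 rad/s.
KE_i = ½(26.73)(4.970 rad/s)² = 330.2 J; KE_f = ½(28.48)(4.665)² = 309.9 J.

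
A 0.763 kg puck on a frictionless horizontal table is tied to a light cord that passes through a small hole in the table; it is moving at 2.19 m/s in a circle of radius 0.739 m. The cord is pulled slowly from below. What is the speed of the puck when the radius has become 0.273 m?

Central (radial) force ⇒ zero torque about the center ⇒ m v r is constant.
v₂ = v₁ r₁ / r₂ = (2.19)(0.739) / (0.273) = 5.928 m/s.

v₂ ≈ 5.93 m/s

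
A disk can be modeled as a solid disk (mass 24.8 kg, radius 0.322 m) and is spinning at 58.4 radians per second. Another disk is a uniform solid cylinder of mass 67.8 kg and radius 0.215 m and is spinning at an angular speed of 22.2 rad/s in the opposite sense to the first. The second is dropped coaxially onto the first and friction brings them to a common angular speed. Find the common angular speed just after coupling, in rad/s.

|ω_f| ≈ 14.1 rad/s

No external torque acts about the common axis, so total angular momentum is conserved.
Moments of inertia: I_A = ½(24.8)(0.322)² = 1.286 kg·m²; I_B = ½(67.8)(0.215)² = 1.567 kg·m².
Taking A's sense as positive: L = (1.286)(58.4) − (1.567)(22.2) = 40.30 kg·m²·rad/s.
Combined I = 1.286 + 1.567 = 2.853 kg·m².
ω_f = L / I = 40.30 / 2.853 = 14.13 rad/s.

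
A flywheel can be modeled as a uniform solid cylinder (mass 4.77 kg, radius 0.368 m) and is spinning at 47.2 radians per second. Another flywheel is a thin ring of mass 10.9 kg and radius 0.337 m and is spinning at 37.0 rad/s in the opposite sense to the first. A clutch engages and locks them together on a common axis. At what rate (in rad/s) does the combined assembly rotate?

No external torque acts about the common axis, so total angular momentum is conserved.
Moments of inertia: I_A = ½(4.77)(0.368)² = 0.3230 kg·m²; I_B = (10.9)(0.337)² = 1.238 kg·m².
Taking A's sense as positive: L = (0.3230)(47.2) − (1.238)(37.0) = -30.56 kg·m²·rad/s.
Combined I = 0.3230 + 1.238 = 1.561 kg·m².
ω_f = L / I = -30.56 / 1.561 = -19.58 rad/s.

|ω_f| ≈ 19.6 rad/s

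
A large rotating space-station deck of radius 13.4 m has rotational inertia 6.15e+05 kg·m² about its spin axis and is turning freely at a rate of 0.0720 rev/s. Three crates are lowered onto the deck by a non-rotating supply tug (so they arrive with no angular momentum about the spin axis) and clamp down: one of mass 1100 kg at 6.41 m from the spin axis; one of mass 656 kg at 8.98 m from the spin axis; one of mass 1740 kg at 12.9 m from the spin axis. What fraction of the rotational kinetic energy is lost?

No external torque acts about the spin axis; L_before = L_after.
Added inertia Σmr² = (1100)(6.41)² + (656)(8.98)² + (1740)(12.9)² = 3.877e+05 kg·m²; I_f = 6.150e+05 + 3.877e+05 = 1.003e+06 kg·m².
ω_f = I_p ω_i / I_f = (6.150e+05)(0.0720) / 1.003e+06 = 0.04416 rev/s.
KE_i = ½(6.150e+05)(0.4524 rad/s)² = 62930 J; KE_f = ½(1.003e+06)(0.2775)² = 38600 J.
Fraction lost = 0.3866.

fraction ≈ 0.387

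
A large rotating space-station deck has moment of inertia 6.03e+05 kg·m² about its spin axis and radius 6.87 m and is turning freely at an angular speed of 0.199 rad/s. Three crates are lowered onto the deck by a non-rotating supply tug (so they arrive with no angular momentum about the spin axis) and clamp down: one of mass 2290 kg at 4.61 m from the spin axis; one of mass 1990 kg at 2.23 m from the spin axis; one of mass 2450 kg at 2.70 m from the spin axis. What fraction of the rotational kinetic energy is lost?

fraction ≈ 0.112

The added mass arrives with no angular momentum about the spin axis, and any external torque about the spin axis is negligible, so the system's angular momentum is conserved.
Added inertia Σmr² = (2290)(4.61)² + (1990)(2.23)² + (2450)(2.70)² = 76420 kg·m²; I_f = 6.030e+05 + 76420 = 6.794e+05 kg·m².
ω_f = I_p ω_i / I_f = (6.030e+05)(0.199) / 6.794e+05 = 0.1766 rad/s.
KE_i = ½(6.030e+05)(0.1990 rad/s)² = 11940 J; KE_f = ½(6.794e+05)(0.1766)² = 10600 J.
Fraction lost = 0.1125.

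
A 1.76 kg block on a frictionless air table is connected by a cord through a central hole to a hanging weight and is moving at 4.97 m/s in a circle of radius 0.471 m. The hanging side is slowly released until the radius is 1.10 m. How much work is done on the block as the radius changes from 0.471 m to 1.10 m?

W ≈ -17.8 J

Central (radial) force ⇒ zero torque about the center ⇒ m v r is constant.
v₂ = v₁ r₁ / r₂ = (4.97)(0.471) / (1.10) = 2.128 m/s.
W = ΔKE = ½m(v₂² − v₁²) = -17.75 J.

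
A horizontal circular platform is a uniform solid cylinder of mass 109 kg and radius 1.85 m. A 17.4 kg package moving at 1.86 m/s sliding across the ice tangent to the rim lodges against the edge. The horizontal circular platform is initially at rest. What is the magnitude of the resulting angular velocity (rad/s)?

|ω_f| ≈ 0.243 rad/s

About the central axle the impulsive forces during the collision are internal, so angular momentum about that axis is conserved.
I_p = ½(109)(1.85)² = 186.5 kg·m². Taking the sense of the package's angular momentum as positive, L_{package} = m v R = (17.4)(1.86)(1.85) = 59.87 kg·m²/s.
L_i = 0 + 59.87 = 59.87 kg·m²/s.
After sticking, I_f = I_p + m R² = 186.5 + (17.4)(1.85)² = 246.1 kg·m².
ω_f = L_i / I_f = 59.87 / 246.1 = 0.2433 rad/s.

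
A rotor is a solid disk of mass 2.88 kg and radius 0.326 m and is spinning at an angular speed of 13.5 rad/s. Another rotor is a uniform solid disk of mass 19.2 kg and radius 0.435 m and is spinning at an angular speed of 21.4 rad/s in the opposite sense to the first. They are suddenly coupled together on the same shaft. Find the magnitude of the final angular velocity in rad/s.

|ω_f| ≈ 18.7 rad/s

No external torque acts about the common axis, so total angular momentum is conserved.
Moments of inertia: I_A = ½(2.88)(0.326)² = 0.1530 kg·m²; I_B = ½(19.2)(0.435)² = 1.817 kg·m².
Taking A's sense as positive: L = (0.1530)(13.5) − (1.817)(21.4) = -36.81 kg·m²·rad/s.
Combined I = 0.1530 + 1.817 = 1.970 kg·m².
ω_f = L / I = -36.81 / 1.970 = -18.69 rad/s.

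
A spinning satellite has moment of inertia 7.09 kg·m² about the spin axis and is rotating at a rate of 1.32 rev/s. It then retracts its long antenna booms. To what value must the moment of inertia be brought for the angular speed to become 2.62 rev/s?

With no external torque about the axis, L is conserved: I₁ω₁ = I₂ω₂.
I₂ = I₁ω₁ / ω₂ = (7.09)(1.32) / (2.62) = 3.572 kg·m².

I₂ ≈ 3.57 kg·m²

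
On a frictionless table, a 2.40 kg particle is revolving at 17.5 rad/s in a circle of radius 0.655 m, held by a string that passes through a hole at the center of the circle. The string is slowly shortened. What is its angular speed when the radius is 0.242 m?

No torque about the axis ⇒ m r₁² ω₁ = m r₂² ω₂.
ω₂ = ω₁ (r₁/r₂)² = (17.5)(0.655/0.242)² = 128.2 rad/s.

ω₂ ≈ 128 rad/s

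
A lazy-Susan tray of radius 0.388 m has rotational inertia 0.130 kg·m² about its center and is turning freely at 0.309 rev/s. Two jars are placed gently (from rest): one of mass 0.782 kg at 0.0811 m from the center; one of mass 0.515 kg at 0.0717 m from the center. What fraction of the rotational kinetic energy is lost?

fraction ≈ 0.0565

The added mass arrives with no angular momentum about the center, and any external torque about the center is negligible, so the system's angular momentum is conserved.
Added inertia Σmr² = (0.782)(0.0811)² + (0.515)(0.0717)² = 0.007791 kg·m²; I_f = 0.1300 + 0.007791 = 0.1378 kg·m².
ω_f = I_p ω_i / I_f = (0.1300)(0.309) / 0.1378 = 0.2915 rev/s.
KE_i = ½(0.1300)(1.942 rad/s)² = 0.2450 J; KE_f = ½(0.1378)(1.832)² = 0.2312 J.
Fraction lost = 0.05654.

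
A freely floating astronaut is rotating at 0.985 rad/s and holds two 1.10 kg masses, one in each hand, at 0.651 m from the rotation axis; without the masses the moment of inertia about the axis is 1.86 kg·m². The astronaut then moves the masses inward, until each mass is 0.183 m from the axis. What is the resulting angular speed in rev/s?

ω₂ ≈ 0.226 rev/s

With no external torque about the axis, L is conserved: I₁ω₁ = I₂ω₂.
I₁ = 1.86 + 2(1.10)(0.651)² = 2.792 kg·m²; I₂ = 1.86 + 2(1.10)(0.183)² = 1.934 kg·m².
ω₂ = I₁ω₁ / I₂ = (2.792)(0.985 rad/s) / (1.934) = 1.422 rad/s = 0.2264 rev/s.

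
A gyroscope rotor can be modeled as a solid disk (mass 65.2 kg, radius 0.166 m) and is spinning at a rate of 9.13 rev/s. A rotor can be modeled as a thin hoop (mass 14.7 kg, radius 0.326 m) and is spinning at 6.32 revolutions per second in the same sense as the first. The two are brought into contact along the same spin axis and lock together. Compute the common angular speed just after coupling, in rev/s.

|ω_f| ≈ 7.35 rev/s

The coupling torques are internal; angular momentum about the shared axis is conserved.
Moments of inertia: I_A = ½(65.2)(0.166)² = 0.8983 kg·m²; I_B = (14.7)(0.326)² = 1.562 kg·m².
Taking A's sense as positive: L = (0.8983)(9.13) + (1.562)(6.32) = 18.08 kg·m²·rev/s.
Combined I = 0.8983 + 1.562 = 2.461 kg·m².
ω_f = L / I = 18.08 / 2.461 = 7.346 rev/s.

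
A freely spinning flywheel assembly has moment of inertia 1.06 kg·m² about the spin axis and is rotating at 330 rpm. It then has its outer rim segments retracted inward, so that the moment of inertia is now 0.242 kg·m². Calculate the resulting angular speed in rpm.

ω₂ ≈ 1450 rpm

With no external torque about the axis, L is conserved: I₁ω₁ = I₂ω₂.
ω₂ = I₁ω₁ / I₂ = (1.060)(330 rpm) / (0.2420) = 1445 rpm.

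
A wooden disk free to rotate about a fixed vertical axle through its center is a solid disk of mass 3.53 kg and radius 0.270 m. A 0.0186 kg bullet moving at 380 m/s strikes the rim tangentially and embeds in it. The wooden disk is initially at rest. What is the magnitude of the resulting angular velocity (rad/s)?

The axle reaction passes through the axle and exerts no torque about it; angular momentum about the axle is conserved through the impact.
I_p = ½(3.53)(0.270)² = 0.1287 kg·m². Taking the sense of the bullet's angular momentum as positive, L_{bullet} = m v R = (0.0186)(380)(0.270) = 1.908 kg·m²/s.
L_i = 0 + 1.908 = 1.908 kg·m²/s.
After sticking, I_f = I_p + m R² = 0.1287 + (0.0186)(0.270)² = 0.1300 kg·m².
ω_f = L_i / I_f = 1.908 / 0.1300 = 14.68 rad/s.

|ω_f| ≈ 14.7 rad/s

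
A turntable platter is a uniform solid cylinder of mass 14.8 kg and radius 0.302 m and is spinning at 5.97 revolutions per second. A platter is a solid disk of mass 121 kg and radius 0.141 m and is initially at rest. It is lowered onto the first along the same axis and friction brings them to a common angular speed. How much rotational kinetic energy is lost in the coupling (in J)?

ΔKE lost ≈ 304 J

The coupling torques are internal; angular momentum about the shared axis is conserved.
Moments of inertia: I_A = ½(14.8)(0.302)² = 0.6749 kg·m²; I_B = ½(121)(0.141)² = 1.203 kg·m².
Taking A's sense as positive: L = (0.6749)(5.97) = 4.029 kg·m²·rev/s.
Combined I = 0.6749 + 1.203 = 1.878 kg·m².
ω_f = L / I = 4.029 / 1.878 = 2.146 rev/s.
KE_i = ½ΣIω² = 474.8 J; KE_f = ½(1.878)(13.48)² = 170.7 J.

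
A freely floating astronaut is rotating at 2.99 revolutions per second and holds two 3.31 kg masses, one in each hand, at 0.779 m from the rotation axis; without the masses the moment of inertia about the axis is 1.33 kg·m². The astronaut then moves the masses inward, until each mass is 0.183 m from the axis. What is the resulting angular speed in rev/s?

ω₂ ≈ 10.3 rev/s

Angular momentum about the spin axis is conserved since the torque about it is zero.
I₁ = 1.33 + 2(3.31)(0.779)² = 5.347 kg·m²; I₂ = 1.33 + 2(3.31)(0.183)² = 1.552 kg·m².
ω₂ = I₁ω₁ / I₂ = (5.347)(2.99 rev/s) / (1.552) = 10.30 rev/s.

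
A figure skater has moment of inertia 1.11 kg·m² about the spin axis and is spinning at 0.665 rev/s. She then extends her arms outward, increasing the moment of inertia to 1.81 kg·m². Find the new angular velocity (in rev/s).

Angular momentum about the spin axis is conserved since the torque about it is zero.
ω₂ = I₁ω₁ / I₂ = (1.110)(0.665 rev/s) / (1.810) = 0.4078 rev/s.

ω₂ ≈ 0.408 rev/s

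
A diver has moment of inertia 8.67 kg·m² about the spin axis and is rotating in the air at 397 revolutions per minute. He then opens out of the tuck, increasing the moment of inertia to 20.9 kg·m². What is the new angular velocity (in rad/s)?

With no external torque about the axis, L is conserved: I₁ω₁ = I₂ω₂.
ω₂ = I₁ω₁ / I₂ = (8.670)(397 rpm) / (20.90) = 164.7 rpm = 17.25 rad/s.

ω₂ ≈ 17.2 rad/s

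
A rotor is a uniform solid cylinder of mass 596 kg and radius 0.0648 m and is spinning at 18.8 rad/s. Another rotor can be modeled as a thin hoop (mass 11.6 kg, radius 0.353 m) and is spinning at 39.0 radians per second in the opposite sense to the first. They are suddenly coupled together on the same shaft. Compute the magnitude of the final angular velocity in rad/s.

No external torque acts about the common axis, so total angular momentum is conserved.
Moments of inertia: I_A = ½(596)(0.0648)² = 1.251 kg·m²; I_B = (11.6)(0.353)² = 1.445 kg·m².
Taking A's sense as positive: L = (1.251)(18.8) − (1.445)(39.0) = -32.85 kg·m²·rad/s.
Combined I = 1.251 + 1.445 = 2.697 kg·m².
ω_f = L / I = -32.85 / 2.697 = -12.18 rad/s.

|ω_f| ≈ 12.2 rad/s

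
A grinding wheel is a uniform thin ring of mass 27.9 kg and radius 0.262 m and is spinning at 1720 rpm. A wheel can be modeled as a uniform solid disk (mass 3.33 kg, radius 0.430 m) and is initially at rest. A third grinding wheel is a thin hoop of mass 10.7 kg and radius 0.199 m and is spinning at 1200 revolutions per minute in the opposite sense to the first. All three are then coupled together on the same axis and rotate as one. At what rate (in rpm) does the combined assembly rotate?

The coupling torques are internal; angular momentum about the shared axis is conserved.
Moments of inertia: I_A = (27.9)(0.262)² = 1.915 kg·m²; I_B = ½(3.33)(0.430)² = 0.3079 kg·m²; I_C = (10.7)(0.199)² = 0.4237 kg·m².
Taking A's sense as positive: L = (1.915)(1720) − (0.4237)(1200) = 2786 kg·m²·rpm.
Combined I = 1.915 + 0.3079 + 0.4237 = 2.647 kg·m².
ω_f = L / I = 2786 / 2.647 = 1052 rpm.

|ω_f| ≈ 1050 rpm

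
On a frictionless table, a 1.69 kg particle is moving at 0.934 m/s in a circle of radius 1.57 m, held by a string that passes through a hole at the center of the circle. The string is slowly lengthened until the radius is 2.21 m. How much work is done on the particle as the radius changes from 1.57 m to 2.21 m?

W ≈ -0.365 J

Central (radial) force ⇒ zero torque about the center ⇒ m v r is constant.
v₂ = v₁ r₁ / r₂ = (0.934)(1.57) / (2.21) = 0.6635 m/s.
W = ΔKE = ½m(v₂² − v₁²) = -0.3651 J.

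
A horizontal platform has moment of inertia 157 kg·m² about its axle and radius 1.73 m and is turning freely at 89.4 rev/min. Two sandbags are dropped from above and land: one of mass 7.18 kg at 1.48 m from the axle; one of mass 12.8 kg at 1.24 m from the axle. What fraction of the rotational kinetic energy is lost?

The added mass arrives with no angular momentum about the axle, and any external torque about the axle is negligible, so the system's angular momentum is conserved.
Added inertia Σmr² = (7.18)(1.48)² + (12.8)(1.24)² = 35.41 kg·m²; I_f = 157.0 + 35.41 = 192.4 kg·m².
ω_f = I_p ω_i / I_f = (157.0)(89.4) / 192.4 = 72.95 rpm.
KE_i = ½(157.0)(9.362 rad/s)² = 6880 J; KE_f = ½(192.4)(7.639)² = 5614 J.
Fraction lost = 0.1840.

fraction ≈ 0.184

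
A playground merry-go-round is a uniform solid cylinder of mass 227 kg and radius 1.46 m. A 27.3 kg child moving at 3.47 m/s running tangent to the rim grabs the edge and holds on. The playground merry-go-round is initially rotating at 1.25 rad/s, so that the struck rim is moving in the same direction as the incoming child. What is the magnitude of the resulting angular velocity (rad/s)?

|ω_f| ≈ 1.47 rad/s

About the axle the impulsive forces during the collision are internal, so angular momentum about that axis is conserved.
I_p = ½(227)(1.46)² = 241.9 kg·m². Taking the sense of the child's angular momentum as positive, L_{child} = m v R = (27.3)(3.47)(1.46) = 138.3 kg·m²/s.
L_i = +I_p ω_p + m v R = +(241.9)(1.25) + 138.3 = 440.7 kg·m²/s.
After sticking, I_f = I_p + m R² = 241.9 + (27.3)(1.46)² = 300.1 kg·m².
ω_f = L_i / I_f = 440.7 / 300.1 = 1.468 rad/s.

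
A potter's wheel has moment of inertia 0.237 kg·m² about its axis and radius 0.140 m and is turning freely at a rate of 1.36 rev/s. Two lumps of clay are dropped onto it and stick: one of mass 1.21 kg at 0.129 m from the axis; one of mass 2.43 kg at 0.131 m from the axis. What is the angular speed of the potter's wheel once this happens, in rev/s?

ω_f ≈ 1.08 rev/s

The added mass arrives with no angular momentum about the axis, and any external torque about the axis is negligible, so the system's angular momentum is conserved.
Added inertia Σmr² = (1.21)(0.129)² + (2.43)(0.131)² = 0.06184 kg·m²; I_f = 0.2370 + 0.06184 = 0.2988 kg·m².
ω_f = I_p ω_i / I_f = (0.2370)(1.36) / 0.2988 = 1.079 rev/s.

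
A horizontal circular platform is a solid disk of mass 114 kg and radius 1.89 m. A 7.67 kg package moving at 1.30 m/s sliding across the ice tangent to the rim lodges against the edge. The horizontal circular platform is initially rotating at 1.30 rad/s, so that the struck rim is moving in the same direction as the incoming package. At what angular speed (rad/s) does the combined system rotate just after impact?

About the central axle the impulsive forces during the collision are internal, so angular momentum about that axis is conserved.
I_p = ½(114)(1.89)² = 203.6 kg·m². Taking the sense of the package's angular momentum as positive, L_{package} = m v R = (7.67)(1.30)(1.89) = 18.85 kg·m²/s.
L_i = +I_p ω_p + m v R = +(203.6)(1.30) + 18.85 = 283.5 kg·m²/s.
After sticking, I_f = I_p + m R² = 203.6 + (7.67)(1.89)² = 231.0 kg·m².
ω_f = L_i / I_f = 283.5 / 231.0 = 1.227 rad/s.

|ω_f| ≈ 1.23 rad/s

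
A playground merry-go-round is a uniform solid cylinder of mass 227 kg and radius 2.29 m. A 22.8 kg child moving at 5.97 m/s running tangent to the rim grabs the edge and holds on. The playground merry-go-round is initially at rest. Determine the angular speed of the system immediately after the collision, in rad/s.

|ω_f| ≈ 0.436 rad/s

About the axle the impulsive forces during the collision are internal, so angular momentum about that axis is conserved.
I_p = ½(227)(2.29)² = 595.2 kg·m². Taking the sense of the child's angular momentum as positive, L_{child} = m v R = (22.8)(5.97)(2.29) = 311.7 kg·m²/s.
L_i = 0 + 311.7 = 311.7 kg·m²/s.
After sticking, I_f = I_p + m R² = 595.2 + (22.8)(2.29)² = 714.8 kg·m².
ω_f = L_i / I_f = 311.7 / 714.8 = 0.4361 rad/s.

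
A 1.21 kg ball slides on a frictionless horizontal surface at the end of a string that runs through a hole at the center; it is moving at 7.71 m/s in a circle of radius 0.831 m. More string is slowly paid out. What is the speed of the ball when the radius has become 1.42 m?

v₂ ≈ 4.51 m/s

Central (radial) force ⇒ zero torque about the center ⇒ m v r is constant.
v₂ = v₁ r₁ / r₂ = (7.71)(0.831) / (1.42) = 4.512 m/s.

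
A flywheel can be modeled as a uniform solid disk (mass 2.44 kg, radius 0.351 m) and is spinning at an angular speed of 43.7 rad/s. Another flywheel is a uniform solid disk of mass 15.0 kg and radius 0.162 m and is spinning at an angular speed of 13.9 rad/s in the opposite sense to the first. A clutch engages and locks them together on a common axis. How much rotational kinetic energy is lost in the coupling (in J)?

The coupling torques are internal; angular momentum about the shared axis is conserved.
Moments of inertia: I_A = ½(2.44)(0.351)² = 0.1503 kg·m²; I_B = ½(15.0)(0.162)² = 0.1968 kg·m².
Taking A's sense as positive: L = (0.1503)(43.7) − (0.1968)(13.9) = 3.832 kg·m²·rad/s.
Combined I = 0.1503 + 0.1968 = 0.3471 kg·m².
ω_f = L / I = 3.832 / 0.3471 = 11.04 rad/s.
KE_i = ½ΣIω² = 162.5 J; KE_f = ½(0.3471)(11.04)² = 21.16 J.

ΔKE lost ≈ 141 J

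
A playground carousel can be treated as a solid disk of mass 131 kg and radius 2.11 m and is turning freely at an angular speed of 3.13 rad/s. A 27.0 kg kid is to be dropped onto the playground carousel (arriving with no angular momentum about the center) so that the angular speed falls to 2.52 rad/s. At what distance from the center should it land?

No external torque acts about the center; L_before = L_after.
I_p = ½(131)(2.11)² = 291.6 kg·m².
I_p ω_i = (I_p + m r²) ω_f ⇒ m r² = I_p(ω_i/ω_f − 1) = 291.6(3.13/2.52 − 1) = 70.59 kg·m².
r = √(70.59/27.0) = 1.617 m.

r ≈ 1.62 m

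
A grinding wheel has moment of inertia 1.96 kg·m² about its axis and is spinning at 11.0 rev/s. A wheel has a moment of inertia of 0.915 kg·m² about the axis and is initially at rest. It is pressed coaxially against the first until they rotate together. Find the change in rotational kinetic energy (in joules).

ΔKE ≈ -1490 J

The coupling torques are internal; angular momentum about the shared axis is conserved.
Taking A's sense as positive: L = (1.960)(11.0) = 21.56 kg·m²·rev/s.
Combined I = 1.960 + 0.9150 = 2.875 kg·m².
ω_f = L / I = 21.56 / 2.875 = 7.499 rev/s.
KE_i = ½ΣIω² = 4681 J; KE_f = ½(2.875)(47.12)² = 3191 J.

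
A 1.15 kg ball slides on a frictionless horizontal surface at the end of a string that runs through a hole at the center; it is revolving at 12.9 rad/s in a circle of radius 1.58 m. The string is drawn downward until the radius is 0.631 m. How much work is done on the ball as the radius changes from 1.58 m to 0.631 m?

W ≈ 1260 J

The constraining force is radial, so m r² ω about the center is conserved.
ω₂ = ω₁ (r₁/r₂)² = (12.9)(1.58/0.631)² = 80.88 rad/s.
W = ΔKE = ½m(v₂² − v₁²) = 1259 J.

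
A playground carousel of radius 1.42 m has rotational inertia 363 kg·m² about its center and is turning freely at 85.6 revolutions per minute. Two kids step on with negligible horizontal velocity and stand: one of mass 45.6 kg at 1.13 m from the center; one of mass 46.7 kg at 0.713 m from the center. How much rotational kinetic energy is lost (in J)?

No external torque acts about the center; L_before = L_after.
Added inertia Σmr² = (45.6)(1.13)² + (46.7)(0.713)² = 81.97 kg·m²; I_f = 363.0 + 81.97 = 445.0 kg·m².
ω_f = I_p ω_i / I_f = (363.0)(85.6) / 445.0 = 69.83 rpm.
KE_i = ½(363.0)(8.964 rad/s)² = 14580 J; KE_f = ½(445.0)(7.313)² = 11900 J.

energy lost ≈ 2690 J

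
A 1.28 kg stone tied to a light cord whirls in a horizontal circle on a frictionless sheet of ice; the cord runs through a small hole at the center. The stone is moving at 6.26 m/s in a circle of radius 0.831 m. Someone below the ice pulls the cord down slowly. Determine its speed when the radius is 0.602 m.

The only horizontal force on the mass is along the cord (radial), so it exerts no torque about the hole and angular momentum m v r is conserved.
v₂ = v₁ r₁ / r₂ = (6.26)(0.831) / (0.602) = 8.641 m/s.

v₂ ≈ 8.64 m/s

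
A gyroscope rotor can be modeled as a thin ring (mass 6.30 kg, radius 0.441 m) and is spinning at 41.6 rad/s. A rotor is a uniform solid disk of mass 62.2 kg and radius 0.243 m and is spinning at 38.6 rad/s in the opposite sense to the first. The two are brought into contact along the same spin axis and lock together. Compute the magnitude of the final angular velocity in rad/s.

|ω_f| ≈ 6.51 rad/s

No external torque acts about the common axis, so total angular momentum is conserved.
Moments of inertia: I_A = (6.30)(0.441)² = 1.225 kg·m²; I_B = ½(62.2)(0.243)² = 1.836 kg·m².
Taking A's sense as positive: L = (1.225)(41.6) − (1.836)(38.6) = -19.92 kg·m²·rad/s.
Combined I = 1.225 + 1.836 = 3.062 kg·m².
ω_f = L / I = -19.92 / 3.062 = -6.505 rad/s.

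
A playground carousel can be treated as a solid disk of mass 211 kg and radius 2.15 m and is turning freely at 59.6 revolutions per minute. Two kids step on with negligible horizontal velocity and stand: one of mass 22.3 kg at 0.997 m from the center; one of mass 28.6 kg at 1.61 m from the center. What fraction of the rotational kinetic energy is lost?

No external torque acts about the center; L_before = L_after.
I_p = ½(211)(2.15)² = 487.7 kg·m².
Added inertia Σmr² = (22.3)(0.997)² + (28.6)(1.61)² = 96.30 kg·m²; I_f = 487.7 + 96.30 = 584.0 kg·m².
ω_f = I_p ω_i / I_f = (487.7)(59.6) / 584.0 = 49.77 rpm.
KE_i = ½(487.7)(6.241 rad/s)² = 9498 J; KE_f = ½(584.0)(5.212)² = 7932 J.
Fraction lost = 0.1649.

fraction ≈ 0.165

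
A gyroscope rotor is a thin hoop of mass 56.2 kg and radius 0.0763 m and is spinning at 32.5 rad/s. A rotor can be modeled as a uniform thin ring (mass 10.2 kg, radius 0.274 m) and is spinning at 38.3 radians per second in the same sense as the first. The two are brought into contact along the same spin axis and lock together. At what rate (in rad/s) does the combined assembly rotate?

No external torque acts about the common axis, so total angular momentum is conserved.
Moments of inertia: I_A = (56.2)(0.0763)² = 0.3272 kg·m²; I_B = (10.2)(0.274)² = 0.7658 kg·m².
Taking A's sense as positive: L = (0.3272)(32.5) + (0.7658)(38.3) = 39.96 kg·m²·rad/s.
Combined I = 0.3272 + 0.7658 = 1.093 kg·m².
ω_f = L / I = 39.96 / 1.093 = 36.56 rad/s.

|ω_f| ≈ 36.6 rad/s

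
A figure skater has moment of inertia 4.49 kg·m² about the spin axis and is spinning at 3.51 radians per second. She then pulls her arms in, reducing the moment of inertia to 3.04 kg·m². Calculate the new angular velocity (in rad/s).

ω₂ ≈ 5.18 rad/s

Angular momentum about the spin axis is conserved since the torque about it is zero.
ω₂ = I₁ω₁ / I₂ = (4.490)(3.51 rad/s) / (3.040) = 5.184 rad/s.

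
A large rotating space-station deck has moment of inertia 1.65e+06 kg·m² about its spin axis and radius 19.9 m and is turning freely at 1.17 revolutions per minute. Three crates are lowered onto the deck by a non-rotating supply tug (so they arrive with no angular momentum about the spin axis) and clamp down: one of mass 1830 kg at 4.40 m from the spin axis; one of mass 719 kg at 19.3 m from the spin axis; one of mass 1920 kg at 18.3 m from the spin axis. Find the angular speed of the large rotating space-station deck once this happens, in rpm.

The added mass arrives with no angular momentum about the spin axis, and any external torque about the spin axis is negligible, so the system's angular momentum is conserved.
Added inertia Σmr² = (1830)(4.40)² + (719)(19.3)² + (1920)(18.3)² = 9.462e+05 kg·m²; I_f = 1.650e+06 + 9.462e+05 = 2.596e+06 kg·m².
ω_f = I_p ω_i / I_f = (1.650e+06)(1.17) / 2.596e+06 = 0.7436 rpm.

ω_f ≈ 0.744 rpm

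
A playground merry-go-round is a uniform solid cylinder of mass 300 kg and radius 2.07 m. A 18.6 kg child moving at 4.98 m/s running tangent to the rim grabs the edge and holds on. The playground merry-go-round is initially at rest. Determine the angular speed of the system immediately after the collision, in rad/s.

The axle reaction passes through the axle and exerts no torque about it; angular momentum about the axle is conserved through the impact.
I_p = ½(300)(2.07)² = 642.7 kg·m². Taking the sense of the child's angular momentum as positive, L_{child} = m v R = (18.6)(4.98)(2.07) = 191.7 kg·m²/s.
L_i = 0 + 191.7 = 191.7 kg·m²/s.
After sticking, I_f = I_p + m R² = 642.7 + (18.6)(2.07)² = 722.4 kg·m².
ω_f = L_i / I_f = 191.7 / 722.4 = 0.2654 rad/s.

|ω_f| ≈ 0.265 rad/s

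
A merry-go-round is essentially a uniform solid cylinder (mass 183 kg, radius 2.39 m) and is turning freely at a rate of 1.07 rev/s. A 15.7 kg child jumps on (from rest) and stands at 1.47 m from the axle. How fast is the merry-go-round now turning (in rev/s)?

No external torque acts about the axle; L_before = L_after.
I_p = ½(183)(2.39)² = 522.7 kg·m².
Added inertia Σmr² = (15.7)(1.47)² = 33.93 kg·m²; I_f = 522.7 + 33.93 = 556.6 kg·m².
ω_f = I_p ω_i / I_f = (522.7)(1.07) / 556.6 = 1.005 rev/s.

ω_f ≈ 1.00 rev/s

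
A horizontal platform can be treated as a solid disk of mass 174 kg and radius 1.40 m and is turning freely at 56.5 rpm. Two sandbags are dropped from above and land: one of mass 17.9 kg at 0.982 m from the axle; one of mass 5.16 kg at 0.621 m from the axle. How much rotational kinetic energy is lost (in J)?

The added mass arrives with no angular momentum about the axle, and any external torque about the axle is negligible, so the system's angular momentum is conserved.
I_p = ½(174)(1.40)² = 170.5 kg·m².
Added inertia Σmr² = (17.9)(0.982)² + (5.16)(0.621)² = 19.25 kg·m²; I_f = 170.5 + 19.25 = 189.8 kg·m².
ω_f = I_p ω_i / I_f = (170.5)(56.5) / 189.8 = 50.77 rpm.
KE_i = ½(170.5)(5.917 rad/s)² = 2985 J; KE_f = ½(189.8)(5.316)² = 2682 J.

energy lost ≈ 303 J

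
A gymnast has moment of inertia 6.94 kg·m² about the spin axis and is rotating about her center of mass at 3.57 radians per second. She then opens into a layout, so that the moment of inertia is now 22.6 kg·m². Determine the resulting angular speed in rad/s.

ω₂ ≈ 1.10 rad/s

With no external torque about the axis, L is conserved: I₁ω₁ = I₂ω₂.
ω₂ = I₁ω₁ / I₂ = (6.940)(3.57 rad/s) / (22.60) = 1.096 rad/s.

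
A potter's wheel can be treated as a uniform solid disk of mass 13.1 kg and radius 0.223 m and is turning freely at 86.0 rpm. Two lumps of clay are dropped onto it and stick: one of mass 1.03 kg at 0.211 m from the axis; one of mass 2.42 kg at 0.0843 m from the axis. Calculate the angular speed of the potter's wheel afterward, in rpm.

ω_f ≈ 72.1 rpm

The added mass arrives with no angular momentum about the axis, and any external torque about the axis is negligible, so the system's angular momentum is conserved.
I_p = ½(13.1)(0.223)² = 0.3257 kg·m².
Added inertia Σmr² = (1.03)(0.211)² + (2.42)(0.0843)² = 0.06305 kg·m²; I_f = 0.3257 + 0.06305 = 0.3888 kg·m².
ω_f = I_p ω_i / I_f = (0.3257)(86.0) / 0.3888 = 72.05 rpm.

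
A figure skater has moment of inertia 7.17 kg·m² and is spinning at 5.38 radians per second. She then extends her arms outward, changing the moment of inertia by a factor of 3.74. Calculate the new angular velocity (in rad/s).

No external torque acts about the spin axis, so angular momentum is conserved.
I₂ = 3.74 × 7.17 = 26.82 kg·m².
ω₂ = I₁ω₁ / I₂ = (7.170)(5.38 rad/s) / (26.82) = 1.439 rad/s.

ω₂ ≈ 1.44 rad/s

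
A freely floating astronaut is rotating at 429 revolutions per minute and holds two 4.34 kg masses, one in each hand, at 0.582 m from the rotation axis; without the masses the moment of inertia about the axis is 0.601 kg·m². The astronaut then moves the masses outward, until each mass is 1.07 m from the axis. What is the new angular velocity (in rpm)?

Angular momentum about the spin axis is conserved since the torque about it is zero.
I₁ = 0.601 + 2(4.34)(0.582)² = 3.541 kg·m²; I₂ = 0.601 + 2(4.34)(1.07)² = 10.54 kg·m².
ω₂ = I₁ω₁ / I₂ = (3.541)(429 rpm) / (10.54) = 144.1 rpm.

ω₂ ≈ 144 rpm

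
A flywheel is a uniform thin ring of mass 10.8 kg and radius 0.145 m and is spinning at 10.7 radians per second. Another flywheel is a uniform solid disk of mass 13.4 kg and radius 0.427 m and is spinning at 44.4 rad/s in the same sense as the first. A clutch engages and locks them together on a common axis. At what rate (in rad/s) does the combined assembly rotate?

|ω_f| ≈ 39.1 rad/s

No external torque acts about the common axis, so total angular momentum is conserved.
Moments of inertia: I_A = (10.8)(0.145)² = 0.2271 kg·m²; I_B = ½(13.4)(0.427)² = 1.222 kg·m².
Taking A's sense as positive: L = (0.2271)(10.7) + (1.222)(44.4) = 56.67 kg·m²·rad/s.
Combined I = 0.2271 + 1.222 = 1.449 kg·m².
ω_f = L / I = 56.67 / 1.449 = 39.12 rad/s.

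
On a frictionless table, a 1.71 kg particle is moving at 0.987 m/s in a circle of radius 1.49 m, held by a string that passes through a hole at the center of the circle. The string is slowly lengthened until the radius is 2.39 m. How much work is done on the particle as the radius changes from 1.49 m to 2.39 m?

W ≈ -0.509 J

Central (radial) force ⇒ zero torque about the center ⇒ m v r is constant.
v₂ = v₁ r₁ / r₂ = (0.987)(1.49) / (2.39) = 0.6153 m/s.
W = ΔKE = ½m(v₂² − v₁²) = -0.5092 J.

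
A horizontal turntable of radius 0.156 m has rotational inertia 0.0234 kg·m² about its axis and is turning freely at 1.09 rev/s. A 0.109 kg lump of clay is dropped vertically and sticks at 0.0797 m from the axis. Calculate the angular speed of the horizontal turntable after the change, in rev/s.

No external torque acts about the axis; L_before = L_after.
Added inertia Σmr² = (0.109)(0.0797)² = 0.0006924 kg·m²; I_f = 0.02340 + 0.0006924 = 0.02409 kg·m².
ω_f = I_p ω_i / I_f = (0.02340)(1.09) / 0.02409 = 1.059 rev/s.

ω_f ≈ 1.06 rev/s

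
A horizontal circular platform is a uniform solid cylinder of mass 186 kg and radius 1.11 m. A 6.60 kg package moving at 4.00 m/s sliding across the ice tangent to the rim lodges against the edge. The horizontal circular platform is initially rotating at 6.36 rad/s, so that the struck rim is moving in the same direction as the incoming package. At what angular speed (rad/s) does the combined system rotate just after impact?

The axle reaction passes through the central axle and exerts no torque about it; angular momentum about the central axle is conserved through the impact.
I_p = ½(186)(1.11)² = 114.6 kg·m². Taking the sense of the package's angular momentum as positive, L_{package} = m v R = (6.60)(4.00)(1.11) = 29.30 kg·m²/s.
L_i = +I_p ω_p + m v R = +(114.6)(6.36) + 29.30 = 758.1 kg·m²/s.
After sticking, I_f = I_p + m R² = 114.6 + (6.60)(1.11)² = 122.7 kg·m².
ω_f = L_i / I_f = 758.1 / 122.7 = 6.177 rad/s.

|ω_f| ≈ 6.18 rad/s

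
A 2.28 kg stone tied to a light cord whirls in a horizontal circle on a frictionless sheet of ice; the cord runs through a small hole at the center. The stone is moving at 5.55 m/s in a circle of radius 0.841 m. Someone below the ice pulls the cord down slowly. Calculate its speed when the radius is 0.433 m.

v₂ ≈ 10.8 m/s

The only horizontal force on the mass is along the cord (radial), so it exerts no torque about the hole and angular momentum m v r is conserved.
v₂ = v₁ r₁ / r₂ = (5.55)(0.841) / (0.433) = 10.78 m/s.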